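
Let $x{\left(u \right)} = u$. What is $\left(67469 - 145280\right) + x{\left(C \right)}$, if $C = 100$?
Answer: $-77711$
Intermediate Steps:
$\left(67469 - 145280\right) + x{\left(C \right)} = \left(67469 - 145280\right) + 100 = -77811 + 100 = -77711$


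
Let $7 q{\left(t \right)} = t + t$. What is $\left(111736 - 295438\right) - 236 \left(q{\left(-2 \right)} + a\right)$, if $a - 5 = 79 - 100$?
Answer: $- \frac{1258538}{7} \approx -1.7979 \cdot 10^{5}$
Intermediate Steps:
$a = -16$ ($a = 5 + \left(79 - 100\right) = 5 - 21 = -16$)
$q{\left(t \right)} = \frac{2 t}{7}$ ($q{\left(t \right)} = \frac{t + t}{7} = \frac{2 t}{7}$)
$\left(111736 - 295438\right) - 236 \left(q{\left(-2 \right)} + a\right) = \left(111736 - 295438\right) - 236 \left(\frac{2}{7} \left(-2\right) - 16\right) = -183702 - 236 \left(- \frac{4}{7} - 16\right) = -183702 - - \frac{27376}{7} = -183702 + \frac{27376}{7} = - \frac{1258538}{7}$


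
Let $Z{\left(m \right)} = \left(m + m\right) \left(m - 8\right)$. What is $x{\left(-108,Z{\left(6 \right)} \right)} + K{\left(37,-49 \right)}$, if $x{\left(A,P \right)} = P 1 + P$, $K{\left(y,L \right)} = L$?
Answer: $-97$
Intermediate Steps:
$Z{\left(m \right)} = 2 m \left(-8 + m\right)$
$x{\left(A,P \right)} = 2 P$ ($x{\left(A,P \right)} = P + P = 2 P$)
$x{\left(-108,Z{\left(6 \right)} \right)} + K{\left(37,-49 \right)} = 2 \cdot 2 \cdot 6 \left(-8 + 6\right) - 49 = 2 \cdot 2 \cdot 6 \left(-2\right) - 49 = 2 \left(-24\right) - 49 = -48 - 49 = -97$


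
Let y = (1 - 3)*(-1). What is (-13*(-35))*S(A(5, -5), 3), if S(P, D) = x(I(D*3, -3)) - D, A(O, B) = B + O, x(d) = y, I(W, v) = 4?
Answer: -455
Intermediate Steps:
y = 2 (y = -2*(-1) = 2)
x(d) = 2
S(P, D) = 2 - D
(-13*(-35))*S(A(5, -5), 3) = (-13*(-35))*(2 - 1*3) = 455*(2 - 3) = 455*(-1) = -455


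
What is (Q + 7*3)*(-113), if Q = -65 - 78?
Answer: 13786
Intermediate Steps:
Q = -143
(Q + 7*3)*(-113) = (-143 + 7*3)*(-113) = (-143 + 21)*(-113) = -122*(-113) = 13786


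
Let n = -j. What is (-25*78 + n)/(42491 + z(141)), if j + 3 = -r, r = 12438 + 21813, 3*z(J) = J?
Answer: 16152/21269 ≈ 0.75941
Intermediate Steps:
z(J) = J/3
r = 34251
j = -34254 (j = -3 - 1*34251 = -3 - 34251 = -34254)
n = 34254 (n = -1*(-34254) = 34254)
(-25*78 + n)/(42491 + z(141)) = (-25*78 + 34254)/(42491 + (⅓)*141) = (-1950 + 34254)/(42491 + 47) = 32304/42538 = 32304*(1/42538) = 16152/21269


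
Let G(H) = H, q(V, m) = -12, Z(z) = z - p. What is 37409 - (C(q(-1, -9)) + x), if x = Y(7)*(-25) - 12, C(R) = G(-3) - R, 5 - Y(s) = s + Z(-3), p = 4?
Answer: 37537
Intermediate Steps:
Z(z) = -4 + z (Z(z) = z - 1*4 = z - 4 = -4 + z)
Y(s) = 12 - s (Y(s) = 5 - (s + (-4 - 3)) = 5 - (s - 7) = 5 - (-7 + s) = 5 + (7 - s) = 12 - s)
C(R) = -3 - R
x = -137 (x = (12 - 1*7)*(-25) - 12 = (12 - 7)*(-25) - 12 = 5*(-25) - 12 = -125 - 12 = -137)
37409 - (C(q(-1, -9)) + x) = 37409 - ((-3 - 1*(-12)) - 137) = 37409 - ((-3 + 12) - 137) = 37409 - (9 - 137) = 37409 - 1*(-128) = 37409 + 128 = 37537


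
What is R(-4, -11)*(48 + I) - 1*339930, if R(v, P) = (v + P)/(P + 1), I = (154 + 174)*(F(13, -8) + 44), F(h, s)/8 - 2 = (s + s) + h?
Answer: -322146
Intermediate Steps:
F(h, s) = 16 + 8*h + 16*s (F(h, s) = 16 + 8*((s + s) + h) = 16 + 8*(2*s + h) = 16 + 8*(h + 2*s) = 16 + (8*h + 16*s) = 16 + 8*h + 16*s)
I = 11808 (I = (154 + 174)*((16 + 8*13 + 16*(-8)) + 44) = 328*((16 + 104 - 128) + 44) = 328*(-8 + 44) = 328*36 = 11808)
R(v, P) = (P + v)/(1 + P)
R(-4, -11)*(48 + I) - 1*339930 = ((-11 - 4)/(1 - 11))*(48 + 11808) - 1*339930 = (-15/(-10))*11856 - 339930 = -1/10*(-15)*11856 - 339930 = (3/2)*11856 - 339930 = 17784 - 339930 = -322146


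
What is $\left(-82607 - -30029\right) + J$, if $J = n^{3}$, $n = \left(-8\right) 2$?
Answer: $-56674$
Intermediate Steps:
$n = -16$
$J = -4096$ ($J = \left(-16\right)^{3} = -4096$)
$\left(-82607 - -30029\right) + J = \left(-82607 - -30029\right) - 4096 = \left(-82607 + 30029\right) - 4096 = -52578 - 4096 = -56674$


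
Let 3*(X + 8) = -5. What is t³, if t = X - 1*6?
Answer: -103823/27 ≈ -3845.3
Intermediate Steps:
X = -29/3 (X = -8 + (⅓)*(-5) = -8 - 5/3 = -29/3 ≈ -9.6667)
t = -47/3 (t = -29/3 - 1*6 = -29/3 - 6 = -47/3 ≈ -15.667)
t³ = (-47/3)³ = -103823/27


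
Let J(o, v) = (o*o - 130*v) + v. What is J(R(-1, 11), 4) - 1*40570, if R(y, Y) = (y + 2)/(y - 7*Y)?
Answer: -249967223/6084 ≈ -41086.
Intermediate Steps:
R(y, Y) = (2 + y)/(y - 7*Y)
J(o, v) = o**2 - 129*v (J(o, v) = (o**2 - 130*v) + v = o**2 - 129*v)
J(R(-1, 11), 4) - 1*40570 = (((2 - 1)/(-1 - 7*11))**2 - 129*4) - 1*40570 = ((1/(-1 - 77))**2 - 516) - 40570 = ((1/(-78))**2 - 516) - 40570 = ((-1/78*1)**2 - 516) - 40570 = ((-1/78)**2 - 516) - 40570 = (1/6084 - 516) - 40570 = -3139343/6084 - 40570 = -249967223/6084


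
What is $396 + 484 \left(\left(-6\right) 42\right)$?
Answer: $-121572$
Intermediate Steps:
$396 + 484 \left(\left(-6\right) 42\right) = 396 + 484 \left(-252\right) = 396 - 121968 = -121572$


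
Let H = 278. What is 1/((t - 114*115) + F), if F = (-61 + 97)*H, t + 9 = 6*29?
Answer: -1/2937 ≈ -0.00034048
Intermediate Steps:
t = 165 (t = -9 + 6*29 = -9 + 174 = 165)
F = 10008 (F = (-61 + 97)*278 = 36*278 = 10008)
1/((t - 114*115) + F) = 1/((165 - 114*115) + 10008) = 1/((165 - 13110) + 10008) = 1/(-12945 + 10008) = 1/(-2937) = -1/2937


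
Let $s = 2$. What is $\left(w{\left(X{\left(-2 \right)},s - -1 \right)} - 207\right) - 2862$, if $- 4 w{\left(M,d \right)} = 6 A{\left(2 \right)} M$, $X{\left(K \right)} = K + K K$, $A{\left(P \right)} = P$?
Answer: $-3075$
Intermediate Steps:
$X{\left(K \right)} = K + K^{2}$
$w{\left(M,d \right)} = - 3 M$ ($w{\left(M,d \right)} = - \frac{6 \cdot 2 M}{4} = - \frac{12 M}{4} = - 3 M$)
$\left(w{\left(X{\left(-2 \right)},s - -1 \right)} - 207\right) - 2862 = \left(- 3 \left(- 2 \left(1 - 2\right)\right) - 207\right) - 2862 = \left(- 3 \left(\left(-2\right) \left(-1\right)\right) - 207\right) - 2862 = \left(\left(-3\right) 2 - 207\right) - 2862 = \left(-6 - 207\right) - 2862 = -213 - 2862 = -3075$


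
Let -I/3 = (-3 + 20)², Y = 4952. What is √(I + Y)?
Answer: √4085 ≈ 63.914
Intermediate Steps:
I = -867 (I = -3*(-3 + 20)² = -3*17² = -3*289 = -867)
√(I + Y) = √(-867 + 4952) = √4085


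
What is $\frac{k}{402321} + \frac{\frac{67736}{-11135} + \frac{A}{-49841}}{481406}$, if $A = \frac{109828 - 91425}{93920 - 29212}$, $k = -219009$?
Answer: $- \frac{16391039909775517372003}{30109751173303070061880} \approx -0.54438$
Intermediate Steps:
$A = \frac{2629}{9244}$ ($A = \frac{18403}{64708} = 18403 \cdot \frac{1}{64708} = \frac{2629}{9244} \approx 0.2844$)
$\frac{k}{402321} + \frac{\frac{67736}{-11135} + \frac{A}{-49841}}{481406} = - \frac{219009}{402321} + \frac{\frac{67736}{-11135} + \frac{2629}{9244 \left(-49841\right)}}{481406} = \left(-219009\right) \frac{1}{402321} + \left(67736 \left(- \frac{1}{11135}\right) + \frac{2629}{9244} \left(- \frac{1}{49841}\right)\right) \frac{1}{481406} = - \frac{73003}{134107} + \left(- \frac{67736}{11135} - \frac{239}{41884564}\right) \frac{1}{481406} = - \frac{73003}{134107} - \frac{2837095488369}{224520354443116840} = - \frac{16391039909775517372003}{30109751173303070061880}$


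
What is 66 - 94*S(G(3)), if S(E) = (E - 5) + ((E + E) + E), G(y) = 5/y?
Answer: -272/3 ≈ -90.667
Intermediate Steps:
S(E) = -5 + 4*E (S(E) = (-5 + E) + (2*E + E) = (-5 + E) + 3*E = -5 + 4*E)
66 - 94*S(G(3)) = 66 - 94*(-5 + 4*(5/3)) = 66 - 94*(-5 + 20/3) = 66 - 94*5/3 = 66 - 470/3 = -272/3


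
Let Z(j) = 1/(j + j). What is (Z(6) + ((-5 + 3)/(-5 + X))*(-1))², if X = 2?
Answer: 49/144 ≈ 0.34028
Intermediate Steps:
Z(j) = 1/(2*j)
(Z(6) + ((-5 + 3)/(-5 + X))*(-1))² = ((½)/6 + ((-5 + 3)/(-5 + 2))*(-1))² = ((½)*(⅙) - 2/(-3)*(-1))² = (1/12 - 2*(-⅓)*(-1))² = (1/12 + (⅔)*(-1))² = (1/12 - ⅔)² = (-7/12)² = 49/144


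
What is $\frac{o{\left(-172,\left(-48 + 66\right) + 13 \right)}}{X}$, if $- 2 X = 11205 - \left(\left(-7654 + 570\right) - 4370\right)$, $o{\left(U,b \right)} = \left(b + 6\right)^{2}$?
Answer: $- \frac{2738}{22659} \approx -0.12083$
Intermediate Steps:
$o{\left(U,b \right)} = \left(6 + b\right)^{2}$
$X = - \frac{22659}{2}$ ($X = - \frac{11205 - \left(\left(-7654 + 570\right) - 4370\right)}{2} = - \frac{11205 - \left(-7084 - 4370\right)}{2} = - \frac{11205 - -11454}{2} = - \frac{11205 + 11454}{2} = \left(- \frac{1}{2}\right) 22659 = - \frac{22659}{2} \approx -11330.0$)
$\frac{o{\left(-172,\left(-48 + 66\right) + 13 \right)}}{X} = \frac{\left(6 + \left(\left(-48 + 66\right) + 13\right)\right)^{2}}{- \frac{22659}{2}} = \left(6 + \left(18 + 13\right)\right)^{2} \left(- \frac{2}{22659}\right) = \left(6 + 31\right)^{2} \left(- \frac{2}{22659}\right) = 37^{2} \left(- \frac{2}{22659}\right) = 1369 \left(- \frac{2}{22659}\right) = - \frac{2738}{22659}$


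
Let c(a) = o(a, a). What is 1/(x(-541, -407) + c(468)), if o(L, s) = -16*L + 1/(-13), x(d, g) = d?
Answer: -13/104378 ≈ -0.00012455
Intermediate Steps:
o(L, s) = -1/13 - 16*L (o(L, s) = -16*L - 1/13 = -1/13 - 16*L)
c(a) = -1/13 - 16*a
1/(x(-541, -407) + c(468)) = 1/(-541 + (-1/13 - 16*468)) = 1/(-541 + (-1/13 - 7488)) = 1/(-541 - 97345/13) = 1/(-104378/13) = -13/104378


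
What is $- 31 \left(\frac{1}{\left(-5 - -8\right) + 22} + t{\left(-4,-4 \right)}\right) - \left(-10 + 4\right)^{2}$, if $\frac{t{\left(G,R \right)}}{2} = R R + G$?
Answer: $- \frac{19531}{25} \approx -781.24$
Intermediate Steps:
$t{\left(G,R \right)} = 2 G + 2 R^{2}$ ($t{\left(G,R \right)} = 2 \left(R R + G\right) = 2 \left(R^{2} + G\right) = 2 \left(G + R^{2}\right) = 2 G + 2 R^{2}$)
$- 31 \left(\frac{1}{\left(-5 - -8\right) + 22} + t{\left(-4,-4 \right)}\right) - \left(-10 + 4\right)^{2} = - 31 \left(\frac{1}{\left(-5 - -8\right) + 22} + \left(2 \left(-4\right) + 2 \left(-4\right)^{2}\right)\right) - \left(-10 + 4\right)^{2} = - 31 \left(\frac{1}{\left(-5 + 8\right) + 22} + \left(-8 + 2 \cdot 16\right)\right) - \left(-6\right)^{2} = - 31 \left(\frac{1}{3 + 22} + \left(-8 + 32\right)\right) - 36 = - 31 \left(\frac{1}{25} + 24\right) - 36 = \left(-31\right) \frac{601}{25} - 36 = - \frac{18631}{25} - 36 = - \frac{19531}{25}$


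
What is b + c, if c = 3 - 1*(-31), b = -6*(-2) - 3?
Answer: 43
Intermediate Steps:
b = 9 (b = 12 - 3 = 9)
c = 34 (c = 3 + 31 = 34)
b + c = 9 + 34 = 43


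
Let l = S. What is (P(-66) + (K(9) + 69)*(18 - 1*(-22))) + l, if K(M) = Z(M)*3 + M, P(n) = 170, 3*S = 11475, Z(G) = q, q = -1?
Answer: 6995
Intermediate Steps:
Z(G) = -1
S = 3825 (S = (⅓)*11475 = 3825)
l = 3825
K(M) = -3 + M (K(M) = -1*3 + M = -3 + M)
(P(-66) + (K(9) + 69)*(18 - 1*(-22))) + l = (170 + ((-3 + 9) + 69)*(18 - 1*(-22))) + 3825 = (170 + (6 + 69)*(18 + 22)) + 3825 = (170 + 75*40) + 3825 = (170 + 3000) + 3825 = 3170 + 3825 = 6995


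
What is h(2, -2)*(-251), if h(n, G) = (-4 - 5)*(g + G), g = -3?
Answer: -11295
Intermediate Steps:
h(n, G) = 27 - 9*G (h(n, G) = (-4 - 5)*(-3 + G) = -9*(-3 + G) = 27 - 9*G)
h(2, -2)*(-251) = (27 - 9*(-2))*(-251) = (27 + 18)*(-251) = 45*(-251) = -11295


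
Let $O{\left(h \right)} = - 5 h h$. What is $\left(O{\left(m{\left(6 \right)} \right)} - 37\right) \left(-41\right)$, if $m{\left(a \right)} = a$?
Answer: $8897$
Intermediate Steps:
$O{\left(h \right)} = - 5 h^{2}$
$\left(O{\left(m{\left(6 \right)} \right)} - 37\right) \left(-41\right) = \left(- 5 \cdot 6^{2} - 37\right) \left(-41\right) = \left(\left(-5\right) 36 - 37\right) \left(-41\right) = \left(-180 - 37\right) \left(-41\right) = \left(-217\right) \left(-41\right) = 8897$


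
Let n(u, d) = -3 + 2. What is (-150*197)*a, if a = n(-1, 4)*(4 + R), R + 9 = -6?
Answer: -325050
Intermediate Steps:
n(u, d) = -1
R = -15 (R = -9 - 6 = -15)
a = 11 (a = -(4 - 15) = -1*(-11) = 11)
(-150*197)*a = -150*197*11 = -29550*11 = -325050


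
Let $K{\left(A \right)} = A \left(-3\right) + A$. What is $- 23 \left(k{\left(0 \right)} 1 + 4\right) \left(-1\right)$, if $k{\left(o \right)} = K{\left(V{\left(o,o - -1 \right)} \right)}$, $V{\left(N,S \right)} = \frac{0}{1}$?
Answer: $92$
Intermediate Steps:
$V{\left(N,S \right)} = 0$ ($V{\left(N,S \right)} = 0 \cdot 1 = 0$)
$K{\left(A \right)} = - 2 A$ ($K{\left(A \right)} = - 3 A + A = - 2 A$)
$k{\left(o \right)} = 0$ ($k{\left(o \right)} = \left(-2\right) 0 = 0$)
$- 23 \left(k{\left(0 \right)} 1 + 4\right) \left(-1\right) = - 23 \left(0 \cdot 1 + 4\right) \left(-1\right) = - 23 \left(0 + 4\right) \left(-1\right) = \left(-23\right) 4 \left(-1\right) = \left(-92\right) \left(-1\right) = 92$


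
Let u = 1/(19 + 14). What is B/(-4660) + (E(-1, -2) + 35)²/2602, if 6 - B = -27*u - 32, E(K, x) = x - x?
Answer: 30841223/66689260 ≈ 0.46246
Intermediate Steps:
E(K, x) = 0
u = 1/33 ≈ 0.030303
B = 427/11 (B = 6 - (-27*1/33 - 32) = 6 - (-9/11 - 32) = 6 - 1*(-361/11) = 6 + 361/11 = 427/11 ≈ 38.818)
B/(-4660) + (E(-1, -2) + 35)²/2602 = (427/11)/(-4660) + (0 + 35)²/2602 = (427/11)*(-1/4660) + 35²*(1/2602) = -427/51260 + 1225*(1/2602) = -427/51260 + 1225/2602 = 30841223/66689260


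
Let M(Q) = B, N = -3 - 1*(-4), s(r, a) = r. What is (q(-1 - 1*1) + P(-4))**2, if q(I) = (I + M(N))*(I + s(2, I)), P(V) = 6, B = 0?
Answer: 36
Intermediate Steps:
N = 1 (N = -3 + 4 = 1)
M(Q) = 0
q(I) = I*(2 + I) (q(I) = (I + 0)*(I + 2) = I*(2 + I))
(q(-1 - 1*1) + P(-4))**2 = ((-1 - 1*1)*(2 + (-1 - 1*1)) + 6)**2 = ((-1 - 1)*(2 + (-1 - 1)) + 6)**2 = (-2*(2 - 2) + 6)**2 = (-2*0 + 6)**2 = (0 + 6)**2 = 6**2 = 36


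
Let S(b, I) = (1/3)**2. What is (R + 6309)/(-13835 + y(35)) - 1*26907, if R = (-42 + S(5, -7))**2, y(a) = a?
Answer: -15038648879/558900 ≈ -26908.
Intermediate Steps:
S(b, I) = 1/9 (S(b, I) = (1/3)**2 = 1/9)
R = 142129/81 (R = (-42 + 1/9)**2 = (-377/9)**2 = 142129/81 ≈ 1754.7)
(R + 6309)/(-13835 + y(35)) - 1*26907 = (142129/81 + 6309)/(-13835 + 35) - 1*26907 = (653158/81)/(-13800) - 26907 = (653158/81)*(-1/13800) - 26907 = -326579/558900 - 26907 = -15038648879/558900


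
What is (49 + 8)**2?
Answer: 3249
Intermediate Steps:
(49 + 8)**2 = 57**2 = 3249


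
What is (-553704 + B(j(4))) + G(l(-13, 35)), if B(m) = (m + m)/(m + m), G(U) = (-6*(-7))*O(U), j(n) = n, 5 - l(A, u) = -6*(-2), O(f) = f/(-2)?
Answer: -553556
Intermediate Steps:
O(f) = -f/2 (O(f) = f*(-1/2) = -f/2)
l(A, u) = -7 (l(A, u) = 5 - (-6)*(-2) = 5 - 1*12 = 5 - 12 = -7)
G(U) = -21*U (G(U) = (-6*(-7))*(-U/2) = 42*(-U/2) = -21*U)
B(m) = 1 (B(m) = (2*m)/((2*m)) = (2*m)*(1/(2*m)) = 1)
(-553704 + B(j(4))) + G(l(-13, 35)) = (-553704 + 1) - 21*(-7) = -553703 + 147 = -553556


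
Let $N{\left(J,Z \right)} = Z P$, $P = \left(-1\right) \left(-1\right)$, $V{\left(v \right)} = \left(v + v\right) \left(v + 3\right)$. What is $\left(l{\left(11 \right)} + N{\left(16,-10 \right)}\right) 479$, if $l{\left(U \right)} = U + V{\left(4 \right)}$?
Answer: $27303$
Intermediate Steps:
$V{\left(v \right)} = 2 v \left(3 + v\right)$
$P = 1$
$N{\left(J,Z \right)} = Z$ ($N{\left(J,Z \right)} = Z 1 = Z$)
$l{\left(U \right)} = 56 + U$ ($l{\left(U \right)} = U + 2 \cdot 4 \left(3 + 4\right) = U + 2 \cdot 4 \cdot 7 = U + 56 = 56 + U$)
$\left(l{\left(11 \right)} + N{\left(16,-10 \right)}\right) 479 = \left(\left(56 + 11\right) - 10\right) 479 = \left(67 - 10\right) 479 = 57 \cdot 479 = 27303$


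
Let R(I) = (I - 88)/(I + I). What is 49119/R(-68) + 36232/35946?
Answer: 10005481094/233649 ≈ 42823.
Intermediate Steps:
R(I) = (-88 + I)/(2*I) (R(I) = (-88 + I)/((2*I)) = (-88 + I)*(1/(2*I)) = (-88 + I)/(2*I))
49119/R(-68) + 36232/35946 = 49119/(((½)*(-88 - 68)/(-68))) + 36232/35946 = 49119/(((½)*(-1/68)*(-156))) + 36232*(1/35946) = 49119/(39/34) + 18116/17973 = 49119*(34/39) + 18116/17973 = 556682/13 + 18116/17973 = 10005481094/233649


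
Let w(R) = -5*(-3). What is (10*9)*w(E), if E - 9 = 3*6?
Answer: 1350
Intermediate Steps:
E = 27 (E = 9 + 3*6 = 9 + 18 = 27)
w(R) = 15
(10*9)*w(E) = (10*9)*15 = 90*15 = 1350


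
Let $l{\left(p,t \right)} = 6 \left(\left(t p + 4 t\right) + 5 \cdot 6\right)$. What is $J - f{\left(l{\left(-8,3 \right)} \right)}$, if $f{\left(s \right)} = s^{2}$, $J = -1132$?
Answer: $-12796$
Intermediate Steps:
$l{\left(p,t \right)} = 180 + 24 t + 6 p t$ ($l{\left(p,t \right)} = 6 \left(\left(p t + 4 t\right) + 30\right) = 6 \left(\left(4 t + p t\right) + 30\right) = 6 \left(30 + 4 t + p t\right) = 180 + 24 t + 6 p t$)
$J - f{\left(l{\left(-8,3 \right)} \right)} = -1132 - \left(180 + 24 \cdot 3 + 6 \left(-8\right) 3\right)^{2} = -1132 - \left(180 + 72 - 144\right)^{2} = -1132 - 108^{2} = -1132 - 11664 = -12796$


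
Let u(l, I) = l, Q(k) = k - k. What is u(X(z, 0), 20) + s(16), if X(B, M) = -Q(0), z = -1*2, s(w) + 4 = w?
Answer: 12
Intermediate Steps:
s(w) = -4 + w
Q(k) = 0
z = -2
X(B, M) = 0 (X(B, M) = -1*0 = 0)
u(X(z, 0), 20) + s(16) = 0 + (-4 + 16) = 0 + 12 = 12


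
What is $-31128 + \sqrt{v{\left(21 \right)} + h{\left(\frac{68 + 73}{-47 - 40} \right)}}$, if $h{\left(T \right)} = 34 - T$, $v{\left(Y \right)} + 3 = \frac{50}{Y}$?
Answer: $-31128 + \frac{146 \sqrt{609}}{609} \approx -31122.0$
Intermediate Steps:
$v{\left(Y \right)} = -3 + \frac{50}{Y}$
$-31128 + \sqrt{v{\left(21 \right)} + h{\left(\frac{68 + 73}{-47 - 40} \right)}} = -31128 + \sqrt{\left(-3 + \frac{50}{21}\right) + \left(34 - \frac{68 + 73}{-47 - 40}\right)} = -31128 + \sqrt{\left(-3 + 50 \cdot \frac{1}{21}\right) + \left(34 - \frac{141}{-87}\right)} = -31128 + \sqrt{\left(-3 + \frac{50}{21}\right) + \left(34 - 141 \left(- \frac{1}{87}\right)\right)} = -31128 + \sqrt{- \frac{13}{21} + \left(34 - - \frac{47}{29}\right)} = -31128 + \sqrt{- \frac{13}{21} + \left(34 + \frac{47}{29}\right)} = -31128 + \sqrt{- \frac{13}{21} + \frac{1033}{29}} = -31128 + \sqrt{\frac{21316}{609}} = -31128 + \frac{146 \sqrt{609}}{609}$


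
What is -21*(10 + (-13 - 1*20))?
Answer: 483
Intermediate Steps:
-21*(10 + (-13 - 1*20)) = -21*(10 + (-13 - 20)) = -21*(10 - 33) = -21*(-23) = 483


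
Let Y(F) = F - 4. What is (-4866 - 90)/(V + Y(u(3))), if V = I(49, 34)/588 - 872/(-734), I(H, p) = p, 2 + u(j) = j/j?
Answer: 534742488/405067 ≈ 1320.1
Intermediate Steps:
u(j) = -1 (u(j) = -2 + j/j = -2 + 1 = -1)
Y(F) = -4 + F
V = 134423/107898 (V = 34/588 - 872/(-734) = 34*(1/588) - 872*(-1/734) = 17/294 + 436/367 = 134423/107898 ≈ 1.2458)
(-4866 - 90)/(V + Y(u(3))) = (-4866 - 90)/(134423/107898 + (-4 - 1)) = -4956/(134423/107898 - 5) = -4956/(-405067/107898) = -4956*(-107898/405067) = 534742488/405067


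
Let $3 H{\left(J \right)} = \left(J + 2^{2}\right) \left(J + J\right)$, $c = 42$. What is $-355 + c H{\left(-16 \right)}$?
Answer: $5021$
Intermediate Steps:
$H{\left(J \right)} = \frac{2 J \left(4 + J\right)}{3}$ ($H{\left(J \right)} = \frac{\left(J + 2^{2}\right) \left(J + J\right)}{3} = \frac{\left(J + 4\right) 2 J}{3} = \frac{\left(4 + J\right) 2 J}{3} = \frac{2 J \left(4 + J\right)}{3}$)
$-355 + c H{\left(-16 \right)} = -355 + 42 \cdot \frac{2}{3} \left(-16\right) \left(4 - 16\right) = -355 + 42 \cdot \frac{2}{3} \left(-16\right) \left(-12\right) = -355 + 42 \cdot 128 = -355 + 5376 = 5021$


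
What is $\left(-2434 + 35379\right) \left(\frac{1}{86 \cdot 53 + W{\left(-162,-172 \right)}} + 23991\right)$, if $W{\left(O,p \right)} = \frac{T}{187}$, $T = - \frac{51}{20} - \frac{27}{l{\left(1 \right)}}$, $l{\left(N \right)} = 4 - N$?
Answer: $\frac{1224856523019305}{1549699} \approx 7.9038 \cdot 10^{8}$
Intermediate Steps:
$T = - \frac{231}{20}$ ($T = - \frac{51}{20} - \frac{27}{4 - 1} = \left(-51\right) \frac{1}{20} - \frac{27}{4 - 1} = - \frac{51}{20} - \frac{27}{3} = - \frac{51}{20} - 9 = - \frac{231}{20} \approx -11.55$)
$W{\left(O,p \right)} = - \frac{21}{340}$ ($W{\left(O,p \right)} = - \frac{231}{20 \cdot 187} = \left(- \frac{231}{20}\right) \frac{1}{187} = - \frac{21}{340}$)
$\left(-2434 + 35379\right) \left(\frac{1}{86 \cdot 53 + W{\left(-162,-172 \right)}} + 23991\right) = \left(-2434 + 35379\right) \left(\frac{1}{86 \cdot 53 - \frac{21}{340}} + 23991\right) = 32945 \left(\frac{1}{4558 - \frac{21}{340}} + 23991\right) = 32945 \left(\frac{1}{\frac{1549699}{340}} + 23991\right) = 32945 \left(\frac{340}{1549699} + 23991\right) = 32945 \cdot \frac{37178829049}{1549699} = \frac{1224856523019305}{1549699}$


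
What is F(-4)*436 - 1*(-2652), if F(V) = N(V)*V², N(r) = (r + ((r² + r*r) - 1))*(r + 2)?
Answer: -374052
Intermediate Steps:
N(r) = (2 + r)*(-1 + r + 2*r²) (N(r) = (r + ((r² + r²) - 1))*(2 + r) = (r + (2*r² - 1))*(2 + r) = (r + (-1 + 2*r²))*(2 + r) = (-1 + r + 2*r²)*(2 + r) = (2 + r)*(-1 + r + 2*r²))
F(V) = V²*(-2 + V + 2*V³ + 5*V²) (F(V) = (-2 + V + 2*V³ + 5*V²)*V² = V²*(-2 + V + 2*V³ + 5*V²))
F(-4)*436 - 1*(-2652) = ((-4)²*(-2 - 4 + 2*(-4)³ + 5*(-4)²))*436 - 1*(-2652) = (16*(-2 - 4 + 2*(-64) + 5*16))*436 + 2652 = (16*(-2 - 4 - 128 + 80))*436 + 2652 = (16*(-54))*436 + 2652 = -864*436 + 2652 = -376704 + 2652 = -374052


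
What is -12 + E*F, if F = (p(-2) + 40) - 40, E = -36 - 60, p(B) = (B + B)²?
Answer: -1548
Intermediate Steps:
p(B) = 4*B² (p(B) = (2*B)² = 4*B²)
E = -96
F = 16 (F = (4*(-2)² + 40) - 40 = (4*4 + 40) - 40 = (16 + 40) - 40 = 56 - 40 = 16)
-12 + E*F = -12 - 96*16 = -12 - 1536 = -1548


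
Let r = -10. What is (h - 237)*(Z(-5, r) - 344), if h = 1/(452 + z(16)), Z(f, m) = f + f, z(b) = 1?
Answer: 12668480/151 ≈ 83897.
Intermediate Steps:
Z(f, m) = 2*f
h = 1/453 (h = 1/(452 + 1) = 1/453 ≈ 0.0022075)
(h - 237)*(Z(-5, r) - 344) = (1/453 - 237)*(2*(-5) - 344) = -107360*(-10 - 344)/453 = -107360/453*(-354) = 12668480/151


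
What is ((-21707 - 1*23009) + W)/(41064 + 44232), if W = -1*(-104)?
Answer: -11153/21324 ≈ -0.52303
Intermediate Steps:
W = 104
((-21707 - 1*23009) + W)/(41064 + 44232) = ((-21707 - 1*23009) + 104)/(41064 + 44232) = ((-21707 - 23009) + 104)/85296 = (-44716 + 104)*(1/85296) = -44612*1/85296 = -11153/21324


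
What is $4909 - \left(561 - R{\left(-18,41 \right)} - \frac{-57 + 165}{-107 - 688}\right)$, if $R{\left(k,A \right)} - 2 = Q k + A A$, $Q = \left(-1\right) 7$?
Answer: $\frac{1631569}{265} \approx 6156.9$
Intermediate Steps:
$Q = -7$
$R{\left(k,A \right)} = 2 + A^{2} - 7 k$ ($R{\left(k,A \right)} = 2 + \left(- 7 k + A A\right) = 2 + \left(- 7 k + A^{2}\right) = 2 + \left(A^{2} - 7 k\right) = 2 + A^{2} - 7 k$)
$4909 - \left(561 - R{\left(-18,41 \right)} - \frac{-57 + 165}{-107 - 688}\right) = 4909 + \left(\left(\frac{-57 + 165}{-107 - 688} + \left(2 + 41^{2} - -126\right)\right) - 561\right) = 4909 + \left(\left(\frac{108}{-795} + \left(2 + 1681 + 126\right)\right) - 561\right) = 4909 + \left(\left(108 \left(- \frac{1}{795}\right) + 1809\right) - 561\right) = 4909 + \left(\left(- \frac{36}{265} + 1809\right) - 561\right) = 4909 + \left(\frac{479349}{265} - 561\right) = 4909 + \frac{330684}{265} = \frac{1631569}{265}$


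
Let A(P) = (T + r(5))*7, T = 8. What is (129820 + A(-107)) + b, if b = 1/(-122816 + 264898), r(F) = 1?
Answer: 18454036407/142082 ≈ 1.2988e+5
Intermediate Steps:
A(P) = 63 (A(P) = (8 + 1)*7 = 9*7 = 63)
b = 1/142082 ≈ 7.0382e-6
(129820 + A(-107)) + b = (129820 + 63) + 1/142082 = 129883 + 1/142082 = 18454036407/142082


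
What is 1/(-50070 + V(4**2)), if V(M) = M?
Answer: -1/50054 ≈ -1.9978e-5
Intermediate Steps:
1/(-50070 + V(4**2)) = 1/(-50070 + 4**2) = 1/(-50070 + 16) = 1/(-50054) = -1/50054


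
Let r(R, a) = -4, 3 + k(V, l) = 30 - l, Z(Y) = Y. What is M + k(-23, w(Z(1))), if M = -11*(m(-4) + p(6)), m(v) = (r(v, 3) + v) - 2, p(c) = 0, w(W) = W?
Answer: 136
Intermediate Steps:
k(V, l) = 27 - l (k(V, l) = -3 + (30 - l) = 27 - l)
m(v) = -6 + v (m(v) = (-4 + v) - 2 = -6 + v)
M = 110 (M = -11*((-6 - 4) + 0) = -11*(-10 + 0) = -11*(-10) = 110)
M + k(-23, w(Z(1))) = 110 + (27 - 1*1) = 110 + (27 - 1) = 110 + 26 = 136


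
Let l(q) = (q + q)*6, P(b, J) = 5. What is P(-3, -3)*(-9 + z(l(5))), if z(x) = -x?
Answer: -345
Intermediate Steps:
l(q) = 12*q (l(q) = (2*q)*6 = 12*q)
P(-3, -3)*(-9 + z(l(5))) = 5*(-9 - 12*5) = 5*(-9 - 1*60) = 5*(-9 - 60) = 5*(-69) = -345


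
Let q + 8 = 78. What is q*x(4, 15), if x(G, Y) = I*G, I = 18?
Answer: 5040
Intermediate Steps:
q = 70 (q = -8 + 78 = 70)
x(G, Y) = 18*G
q*x(4, 15) = 70*(18*4) = 70*72 = 5040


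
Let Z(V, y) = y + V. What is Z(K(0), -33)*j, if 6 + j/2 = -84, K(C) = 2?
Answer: 5580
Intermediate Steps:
Z(V, y) = V + y
j = -180 (j = -12 + 2*(-84) = -12 - 168 = -180)
Z(K(0), -33)*j = (2 - 33)*(-180) = -31*(-180) = 5580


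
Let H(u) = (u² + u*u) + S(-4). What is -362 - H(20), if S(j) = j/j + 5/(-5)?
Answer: -1162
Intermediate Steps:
S(j) = 0 (S(j) = 1 + 5*(-⅕) = 1 - 1 = 0)
H(u) = 2*u² (H(u) = (u² + u*u) + 0 = (u² + u²) + 0 = 2*u² + 0 = 2*u²)
-362 - H(20) = -362 - 2*20² = -362 - 2*400 = -362 - 1*800 = -362 - 800 = -1162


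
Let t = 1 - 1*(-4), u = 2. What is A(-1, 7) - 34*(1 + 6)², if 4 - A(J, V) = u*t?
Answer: -1672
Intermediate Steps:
t = 5 (t = 1 + 4 = 5)
A(J, V) = -6 (A(J, V) = 4 - 2*5 = 4 - 1*10 = 4 - 10 = -6)
A(-1, 7) - 34*(1 + 6)² = -6 - 34*(1 + 6)² = -6 - 34*7² = -6 - 34*49 = -6 - 1666 = -1672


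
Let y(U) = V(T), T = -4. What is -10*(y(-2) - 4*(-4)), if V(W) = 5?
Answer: -210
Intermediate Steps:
y(U) = 5
-10*(y(-2) - 4*(-4)) = -10*(5 - 4*(-4)) = -10*(5 + 16) = -10*21 = -210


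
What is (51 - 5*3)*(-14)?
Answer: -504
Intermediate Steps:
(51 - 5*3)*(-14) = (51 - 15)*(-14) = 36*(-14) = -504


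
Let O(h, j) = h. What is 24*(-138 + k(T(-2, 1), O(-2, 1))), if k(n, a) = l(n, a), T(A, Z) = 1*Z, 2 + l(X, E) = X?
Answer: -3336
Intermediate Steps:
l(X, E) = -2 + X
T(A, Z) = Z
k(n, a) = -2 + n
24*(-138 + k(T(-2, 1), O(-2, 1))) = 24*(-138 + (-2 + 1)) = 24*(-138 - 1) = 24*(-139) = -3336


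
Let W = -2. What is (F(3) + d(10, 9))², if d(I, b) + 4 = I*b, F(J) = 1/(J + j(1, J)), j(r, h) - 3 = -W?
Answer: 474721/64 ≈ 7417.5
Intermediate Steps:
j(r, h) = 5 (j(r, h) = 3 - 1*(-2) = 3 + 2 = 5)
F(J) = 1/(5 + J) (F(J) = 1/(J + 5) = 1/(5 + J))
d(I, b) = -4 + I*b
(F(3) + d(10, 9))² = (1/(5 + 3) + (-4 + 10*9))² = (1/8 + (-4 + 90))² = (⅛ + 86)² = (689/8)² = 474721/64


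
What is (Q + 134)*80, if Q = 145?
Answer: 22320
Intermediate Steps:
(Q + 134)*80 = (145 + 134)*80 = 279*80 = 22320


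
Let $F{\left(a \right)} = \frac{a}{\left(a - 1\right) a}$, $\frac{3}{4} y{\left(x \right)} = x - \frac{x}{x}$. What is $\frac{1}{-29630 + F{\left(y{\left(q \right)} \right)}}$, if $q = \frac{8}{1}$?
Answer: $- \frac{25}{740747} \approx -3.375 \cdot 10^{-5}$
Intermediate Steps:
$q = 8$ ($q = 8 \cdot 1 = 8$)
$y{\left(x \right)} = - \frac{4}{3} + \frac{4 x}{3}$ ($y{\left(x \right)} = \frac{4 \left(x - \frac{x}{x}\right)}{3} = \frac{4 \left(x - 1\right)}{3} = \frac{4 \left(-1 + x\right)}{3} = - \frac{4}{3} + \frac{4 x}{3}$)
$F{\left(a \right)} = \frac{1}{-1 + a}$ ($F{\left(a \right)} = \frac{a}{\left(-1 + a\right) a} = \frac{a}{a \left(-1 + a\right)} = a \frac{1}{a \left(-1 + a\right)} = \frac{1}{-1 + a}$)
$\frac{1}{-29630 + F{\left(y{\left(q \right)} \right)}} = \frac{1}{-29630 + \frac{1}{-1 + \left(- \frac{4}{3} + \frac{4}{3} \cdot 8\right)}} = \frac{1}{-29630 + \frac{1}{-1 + \left(- \frac{4}{3} + \frac{32}{3}\right)}} = \frac{1}{-29630 + \frac{1}{-1 + \frac{28}{3}}} = \frac{1}{-29630 + \frac{1}{\frac{25}{3}}} = \frac{1}{-29630 + \frac{3}{25}} = \frac{1}{- \frac{740747}{25}} = - \frac{25}{740747}$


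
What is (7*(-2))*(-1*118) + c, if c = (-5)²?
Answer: 1677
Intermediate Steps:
c = 25
(7*(-2))*(-1*118) + c = (7*(-2))*(-1*118) + 25 = -14*(-118) + 25 = 1652 + 25 = 1677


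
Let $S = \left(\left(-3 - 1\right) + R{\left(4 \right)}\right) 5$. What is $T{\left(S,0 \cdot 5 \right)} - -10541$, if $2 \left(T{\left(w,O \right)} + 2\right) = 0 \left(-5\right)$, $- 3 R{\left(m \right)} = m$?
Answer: $10539$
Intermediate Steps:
$R{\left(m \right)} = - \frac{m}{3}$
$S = - \frac{80}{3}$ ($S = \left(\left(-3 - 1\right) - \frac{4}{3}\right) 5 = \left(-4 - \frac{4}{3}\right) 5 = \left(- \frac{16}{3}\right) 5 = - \frac{80}{3} \approx -26.667$)
$T{\left(w,O \right)} = -2$ ($T{\left(w,O \right)} = -2 + \frac{0 \left(-5\right)}{2} = -2 + \frac{1}{2} \cdot 0 = -2 + 0 = -2$)
$T{\left(S,0 \cdot 5 \right)} - -10541 = -2 - -10541 = -2 + 10541 = 10539$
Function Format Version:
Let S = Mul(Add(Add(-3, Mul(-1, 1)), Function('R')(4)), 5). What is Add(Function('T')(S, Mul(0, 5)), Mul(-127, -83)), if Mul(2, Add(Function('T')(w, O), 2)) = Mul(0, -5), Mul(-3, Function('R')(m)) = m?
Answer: 10539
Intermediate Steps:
Function('R')(m) = Mul(Rational(-1, 3), m)
S = Rational(-80, 3) (S = Mul(Add(Add(-3, Mul(-1, 1)), Mul(Rational(-1, 3), 4)), 5) = Mul(Add(Add(-3, -1), Rational(-4, 3)), 5) = Mul(Add(-4, Rational(-4, 3)), 5) = Mul(Rational(-16, 3), 5) = Rational(-80, 3) ≈ -26.667)
Function('T')(w, O) = -2 (Function('T')(w, O) = Add(-2, Mul(Rational(1, 2), Mul(0, -5))) = Add(-2, Mul(Rational(1, 2), 0)) = Add(-2, 0) = -2)
Add(Function('T')(S, Mul(0, 5)), Mul(-127, -83)) = Add(-2, Mul(-127, -83)) = Add(-2, 10541) = 10539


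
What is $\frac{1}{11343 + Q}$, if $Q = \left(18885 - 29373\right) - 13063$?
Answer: $- \frac{1}{12208} \approx -8.1914 \cdot 10^{-5}$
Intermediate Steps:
$Q = -23551$ ($Q = -10488 - 13063 = -23551$)
$\frac{1}{11343 + Q} = \frac{1}{11343 - 23551} = \frac{1}{-12208} = - \frac{1}{12208}$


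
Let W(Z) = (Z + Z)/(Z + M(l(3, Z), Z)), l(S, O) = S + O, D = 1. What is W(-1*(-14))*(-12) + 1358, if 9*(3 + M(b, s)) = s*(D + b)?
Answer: 17542/13 ≈ 1349.4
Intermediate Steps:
l(S, O) = O + S
M(b, s) = -3 + s*(1 + b)/9 (M(b, s) = -3 + (s*(1 + b))/9 = -3 + s*(1 + b)/9)
W(Z) = 2*Z/(-3 + 10*Z/9 + Z*(3 + Z)/9) (W(Z) = (Z + Z)/(Z + (-3 + Z/9 + (Z + 3)*Z/9)) = (2*Z)/(Z + (-3 + Z/9 + (3 + Z)*Z/9)) = (2*Z)/(Z + (-3 + Z/9 + Z*(3 + Z)/9)) = (2*Z)/(-3 + 10*Z/9 + Z*(3 + Z)/9) = 2*Z/(-3 + 10*Z/9 + Z*(3 + Z)/9))
W(-1*(-14))*(-12) + 1358 = (18*(-1*(-14))/(-27 + (-1*(-14))**2 + 13*(-1*(-14))))*(-12) + 1358 = (18*14/(-27 + 14**2 + 13*14))*(-12) + 1358 = (18*14/(-27 + 196 + 182))*(-12) + 1358 = (18*14/351)*(-12) + 1358 = (18*14*(1/351))*(-12) + 1358 = (28/39)*(-12) + 1358 = -112/13 + 1358 = 17542/13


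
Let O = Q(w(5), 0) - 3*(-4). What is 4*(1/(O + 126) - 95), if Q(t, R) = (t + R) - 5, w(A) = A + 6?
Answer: -13679/36 ≈ -379.97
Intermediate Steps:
w(A) = 6 + A
Q(t, R) = -5 + R + t (Q(t, R) = (R + t) - 5 = -5 + R + t)
O = 18 (O = (-5 + 0 + (6 + 5)) - 3*(-4) = (-5 + 0 + 11) + 12 = 6 + 12 = 18)
4*(1/(O + 126) - 95) = 4*(1/(18 + 126) - 95) = 4*(1/144 - 95) = 4*(-13679/144) = -13679/36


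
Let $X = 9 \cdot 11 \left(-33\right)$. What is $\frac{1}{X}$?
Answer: $- \frac{1}{3267} \approx -0.00030609$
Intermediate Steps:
$X = -3267$ ($X = 99 \left(-33\right) = -3267$)
$\frac{1}{X} = \frac{1}{-3267} = - \frac{1}{3267}$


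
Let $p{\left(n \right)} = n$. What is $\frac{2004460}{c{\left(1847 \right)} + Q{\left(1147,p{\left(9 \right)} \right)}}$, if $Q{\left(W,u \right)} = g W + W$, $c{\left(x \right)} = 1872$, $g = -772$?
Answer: $- \frac{400892}{176493} \approx -2.2714$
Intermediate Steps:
$Q{\left(W,u \right)} = - 771 W$ ($Q{\left(W,u \right)} = - 772 W + W = - 771 W$)
$\frac{2004460}{c{\left(1847 \right)} + Q{\left(1147,p{\left(9 \right)} \right)}} = \frac{2004460}{1872 - 884337} = \frac{2004460}{-882465} = 2004460 \left(- \frac{1}{882465}\right) = - \frac{400892}{176493}$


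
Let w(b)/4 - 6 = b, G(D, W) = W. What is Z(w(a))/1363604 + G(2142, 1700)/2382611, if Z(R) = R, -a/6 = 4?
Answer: 48785882/73839497501 ≈ 0.00066070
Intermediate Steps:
a = -24 (a = -6*4 = -24)
w(b) = 24 + 4*b
Z(w(a))/1363604 + G(2142, 1700)/2382611 = (24 + 4*(-24))/1363604 + 1700/2382611 = (24 - 96)*(1/1363604) + 1700*(1/2382611) = -72*1/1363604 + 1700/2382611 = -18/340901 + 1700/2382611 = 48785882/73839497501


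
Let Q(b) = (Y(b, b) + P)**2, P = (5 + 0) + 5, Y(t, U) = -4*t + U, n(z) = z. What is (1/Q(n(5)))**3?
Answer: 1/15625 ≈ 6.4000e-5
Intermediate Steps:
Y(t, U) = U - 4*t
P = 10 (P = 5 + 5 = 10)
Q(b) = (10 - 3*b)**2 (Q(b) = ((b - 4*b) + 10)**2 = (-3*b + 10)**2 = (10 - 3*b)**2)
(1/Q(n(5)))**3 = (1/((10 - 3*5)**2))**3 = (1/((10 - 15)**2))**3 = (1/((-5)**2))**3 = (1/25)**3 = 1/15625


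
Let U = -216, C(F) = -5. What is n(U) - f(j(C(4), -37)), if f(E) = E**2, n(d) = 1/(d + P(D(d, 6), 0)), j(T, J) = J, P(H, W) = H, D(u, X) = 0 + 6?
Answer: -287491/210 ≈ -1369.0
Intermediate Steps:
D(u, X) = 6
n(d) = 1/(6 + d) (n(d) = 1/(d + 6) = 1/(6 + d))
n(U) - f(j(C(4), -37)) = 1/(6 - 216) - 1*(-37)**2 = 1/(-210) - 1*1369 = -1/210 - 1369 = -287491/210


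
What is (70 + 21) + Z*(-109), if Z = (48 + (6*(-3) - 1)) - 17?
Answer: -1217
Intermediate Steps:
Z = 12 (Z = (48 + (-18 - 1)) - 17 = (48 - 19) - 17 = 29 - 17 = 12)
(70 + 21) + Z*(-109) = (70 + 21) + 12*(-109) = 91 - 1308 = -1217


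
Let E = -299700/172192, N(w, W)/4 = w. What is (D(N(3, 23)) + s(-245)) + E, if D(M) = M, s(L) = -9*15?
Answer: -5369829/43048 ≈ -124.74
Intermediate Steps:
N(w, W) = 4*w
s(L) = -135
E = -74925/43048 (E = -299700*1/172192 = -74925/43048 ≈ -1.7405)
(D(N(3, 23)) + s(-245)) + E = (4*3 - 135) - 74925/43048 = (12 - 135) - 74925/43048 = -123 - 74925/43048 = -5369829/43048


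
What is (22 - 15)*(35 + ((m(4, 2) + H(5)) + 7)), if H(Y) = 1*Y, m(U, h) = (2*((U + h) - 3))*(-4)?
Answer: 161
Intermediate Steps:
m(U, h) = 24 - 8*U - 8*h (m(U, h) = (2*(-3 + U + h))*(-4) = (-6 + 2*U + 2*h)*(-4) = 24 - 8*U - 8*h)
H(Y) = Y
(22 - 15)*(35 + ((m(4, 2) + H(5)) + 7)) = (22 - 15)*(35 + (((24 - 8*4 - 8*2) + 5) + 7)) = 7*(35 + (((24 - 32 - 16) + 5) + 7)) = 7*(35 + ((-24 + 5) + 7)) = 7*(35 + (-19 + 7)) = 7*(35 - 12) = 7*23 = 161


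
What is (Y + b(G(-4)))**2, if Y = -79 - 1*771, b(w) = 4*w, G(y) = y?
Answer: 749956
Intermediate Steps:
Y = -850 (Y = -79 - 771 = -850)
(Y + b(G(-4)))**2 = (-850 + 4*(-4))**2 = (-850 - 16)**2 = (-866)**2 = 749956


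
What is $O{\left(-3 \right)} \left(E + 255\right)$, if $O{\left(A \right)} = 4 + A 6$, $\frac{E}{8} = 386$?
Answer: $-46802$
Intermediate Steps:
$E = 3088$ ($E = 8 \cdot 386 = 3088$)
$O{\left(A \right)} = 4 + 6 A$
$O{\left(-3 \right)} \left(E + 255\right) = \left(4 + 6 \left(-3\right)\right) \left(3088 + 255\right) = \left(4 - 18\right) 3343 = \left(-14\right) 3343 = -46802$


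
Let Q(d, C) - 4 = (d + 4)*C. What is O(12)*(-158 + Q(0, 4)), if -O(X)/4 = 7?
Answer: 3864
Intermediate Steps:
Q(d, C) = 4 + C*(4 + d) (Q(d, C) = 4 + (d + 4)*C = 4 + (4 + d)*C = 4 + C*(4 + d))
O(X) = -28 (O(X) = -4*7 = -28)
O(12)*(-158 + Q(0, 4)) = -28*(-158 + (4 + 4*4 + 4*0)) = -28*(-158 + (4 + 16 + 0)) = -28*(-158 + 20) = -28*(-138) = 3864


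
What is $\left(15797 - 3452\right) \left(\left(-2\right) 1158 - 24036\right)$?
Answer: $-325315440$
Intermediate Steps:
$\left(15797 - 3452\right) \left(\left(-2\right) 1158 - 24036\right) = 12345 \left(-2316 - 24036\right) = 12345 \left(-26352\right) = -325315440$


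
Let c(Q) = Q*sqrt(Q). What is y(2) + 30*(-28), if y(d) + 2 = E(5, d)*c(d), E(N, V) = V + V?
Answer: -842 + 8*sqrt(2) ≈ -830.69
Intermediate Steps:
E(N, V) = 2*V
c(Q) = Q**(3/2)
y(d) = -2 + 2*d**(5/2) (y(d) = -2 + (2*d)*d**(3/2) = -2 + 2*d**(5/2))
y(2) + 30*(-28) = (-2 + 2*2**(5/2)) + 30*(-28) = (-2 + 2*(4*sqrt(2))) - 840 = (-2 + 8*sqrt(2)) - 840 = -842 + 8*sqrt(2)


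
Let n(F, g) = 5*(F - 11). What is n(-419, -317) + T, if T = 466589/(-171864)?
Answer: -369974189/171864 ≈ -2152.7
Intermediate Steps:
n(F, g) = -55 + 5*F (n(F, g) = 5*(-11 + F) = -55 + 5*F)
T = -466589/171864 (T = 466589*(-1/171864) = -466589/171864 ≈ -2.7149)
n(-419, -317) + T = (-55 + 5*(-419)) - 466589/171864 = (-55 - 2095) - 466589/171864 = -2150 - 466589/171864 = -369974189/171864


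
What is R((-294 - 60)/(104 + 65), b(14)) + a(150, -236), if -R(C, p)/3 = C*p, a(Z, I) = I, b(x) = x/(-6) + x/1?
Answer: -27494/169 ≈ -162.69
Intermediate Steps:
b(x) = 5*x/6 (b(x) = x*(-⅙) + x*1 = -x/6 + x = 5*x/6)
R(C, p) = -3*C*p
R((-294 - 60)/(104 + 65), b(14)) + a(150, -236) = -3*(-294 - 60)/(104 + 65)*(⅚)*14 - 236 = -3*(-354/169)*35/3 - 236 = 12390/169 - 236 = -27494/169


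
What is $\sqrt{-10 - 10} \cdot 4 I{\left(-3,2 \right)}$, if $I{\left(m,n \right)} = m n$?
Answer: $- 48 i \sqrt{5} \approx - 107.33 i$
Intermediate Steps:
$\sqrt{-10 - 10} \cdot 4 I{\left(-3,2 \right)} = \sqrt{-10 - 10} \cdot 4 \left(\left(-3\right) 2\right) = \sqrt{-20} \cdot 4 \left(-6\right) = 2 i \sqrt{5} \cdot 4 \left(-6\right) = 8 i \sqrt{5} \left(-6\right) = - 48 i \sqrt{5}$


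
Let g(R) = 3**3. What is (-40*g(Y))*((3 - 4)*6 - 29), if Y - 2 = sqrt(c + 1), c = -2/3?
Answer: 37800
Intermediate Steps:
c = -2/3 (c = -2*1/3 = -2/3 ≈ -0.66667)
Y = 2 + sqrt(3)/3 (Y = 2 + sqrt(-2/3 + 1) = 2 + sqrt(1/3) = 2 + sqrt(3)/3 ≈ 2.5774)
g(R) = 27
(-40*g(Y))*((3 - 4)*6 - 29) = (-40*27)*((3 - 4)*6 - 29) = -1080*(-1*6 - 29) = -1080*(-6 - 29) = -1080*(-35) = 37800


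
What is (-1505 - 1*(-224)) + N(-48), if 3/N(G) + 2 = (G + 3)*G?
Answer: -2764395/2158 ≈ -1281.0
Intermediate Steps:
N(G) = 3/(-2 + G*(3 + G)) (N(G) = 3/(-2 + (G + 3)*G) = 3/(-2 + (3 + G)*G) = 3/(-2 + G*(3 + G)))
(-1505 - 1*(-224)) + N(-48) = (-1505 - 1*(-224)) + 3/(-2 + (-48)² + 3*(-48)) = (-1505 + 224) + 3/(-2 + 2304 - 144) = -1281 + 3/2158 = -2764395/2158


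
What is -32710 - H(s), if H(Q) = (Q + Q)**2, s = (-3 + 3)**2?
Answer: -32710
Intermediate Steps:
s = 0 (s = 0**2 = 0)
H(Q) = 4*Q**2 (H(Q) = (2*Q)**2 = 4*Q**2)
-32710 - H(s) = -32710 - 4*0**2 = -32710 - 4*0 = -32710 - 1*0 = -32710 + 0 = -32710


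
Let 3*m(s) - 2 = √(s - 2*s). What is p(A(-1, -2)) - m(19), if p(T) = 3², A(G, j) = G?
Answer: 25/3 - I*√19/3 ≈ 8.3333 - 1.453*I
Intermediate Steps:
p(T) = 9
m(s) = ⅔ + √(-s)/3 (m(s) = ⅔ + √(s - 2*s)/3 = ⅔ + √(-s)/3)
p(A(-1, -2)) - m(19) = 9 - (⅔ + √(-1*19)/3) = 9 - (⅔ + √(-19)/3) = 9 - (⅔ + (I*√19)/3) = 9 - (⅔ + I*√19/3) = 9 + (-⅔ - I*√19/3) = 25/3 - I*√19/3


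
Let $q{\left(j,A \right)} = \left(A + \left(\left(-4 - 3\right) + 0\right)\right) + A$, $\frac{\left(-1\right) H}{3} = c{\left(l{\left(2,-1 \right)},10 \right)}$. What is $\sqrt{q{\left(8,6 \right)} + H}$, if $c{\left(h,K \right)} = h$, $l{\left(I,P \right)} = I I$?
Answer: $i \sqrt{7} \approx 2.6458 i$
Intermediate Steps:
$l{\left(I,P \right)} = I^{2}$
$H = -12$ ($H = - 3 \cdot 2^{2} = \left(-3\right) 4 = -12$)
$q{\left(j,A \right)} = -7 + 2 A$ ($q{\left(j,A \right)} = \left(A + \left(-7 + 0\right)\right) + A = \left(A - 7\right) + A = \left(-7 + A\right) + A = -7 + 2 A$)
$\sqrt{q{\left(8,6 \right)} + H} = \sqrt{\left(-7 + 2 \cdot 6\right) - 12} = \sqrt{\left(-7 + 12\right) - 12} = \sqrt{5 - 12} = \sqrt{-7} = i \sqrt{7}$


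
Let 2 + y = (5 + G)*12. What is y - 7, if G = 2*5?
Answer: 171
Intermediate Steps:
G = 10
y = 178 (y = -2 + (5 + 10)*12 = -2 + 15*12 = -2 + 180 = 178)
y - 7 = 178 - 7 = 171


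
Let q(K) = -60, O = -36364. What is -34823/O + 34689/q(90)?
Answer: -52472559/90910 ≈ -577.19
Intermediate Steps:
-34823/O + 34689/q(90) = -34823/(-36364) + 34689/(-60) = -34823*(-1/36364) + 34689*(-1/60) = 34823/36364 - 11563/20 = -52472559/90910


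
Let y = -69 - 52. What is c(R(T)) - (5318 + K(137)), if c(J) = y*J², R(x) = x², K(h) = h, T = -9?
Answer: -799336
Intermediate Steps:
y = -121
c(J) = -121*J²
c(R(T)) - (5318 + K(137)) = -121*((-9)²)² - (5318 + 137) = -121*81² - 1*5455 = -121*6561 - 5455 = -793881 - 5455 = -799336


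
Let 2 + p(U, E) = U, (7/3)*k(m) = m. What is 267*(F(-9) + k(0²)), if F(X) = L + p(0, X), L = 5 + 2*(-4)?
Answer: -1335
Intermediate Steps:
k(m) = 3*m/7
p(U, E) = -2 + U
L = -3 (L = 5 - 8 = -3)
F(X) = -5 (F(X) = -3 + (-2 + 0) = -3 - 2 = -5)
267*(F(-9) + k(0²)) = 267*(-5 + (3/7)*0²) = 267*(-5 + (3/7)*0) = 267*(-5 + 0) = 267*(-5) = -1335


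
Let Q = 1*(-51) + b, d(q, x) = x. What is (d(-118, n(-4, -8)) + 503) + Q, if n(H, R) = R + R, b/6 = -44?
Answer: 172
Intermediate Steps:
b = -264 (b = 6*(-44) = -264)
n(H, R) = 2*R
Q = -315 (Q = 1*(-51) - 264 = -51 - 264 = -315)
(d(-118, n(-4, -8)) + 503) + Q = (2*(-8) + 503) - 315 = (-16 + 503) - 315 = 487 - 315 = 172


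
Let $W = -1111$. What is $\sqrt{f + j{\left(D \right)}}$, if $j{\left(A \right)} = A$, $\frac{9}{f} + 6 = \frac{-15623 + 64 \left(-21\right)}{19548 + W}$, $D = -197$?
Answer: $\frac{i \sqrt{3228124950974}}{127589} \approx 14.082 i$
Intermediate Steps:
$f = - \frac{165933}{127589}$ ($f = \frac{9}{-6 + \frac{-15623 + 64 \left(-21\right)}{19548 - 1111}} = \frac{9}{-6 + \frac{-15623 - 1344}{18437}} = \frac{9}{-6 - \frac{16967}{18437}} = \frac{9}{- \frac{127589}{18437}} = 9 \left(- \frac{18437}{127589}\right) = - \frac{165933}{127589} \approx -1.3005$)
$\sqrt{f + j{\left(D \right)}} = \sqrt{- \frac{165933}{127589} - 197} = \sqrt{- \frac{25300966}{127589}} = \frac{i \sqrt{3228124950974}}{127589}$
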